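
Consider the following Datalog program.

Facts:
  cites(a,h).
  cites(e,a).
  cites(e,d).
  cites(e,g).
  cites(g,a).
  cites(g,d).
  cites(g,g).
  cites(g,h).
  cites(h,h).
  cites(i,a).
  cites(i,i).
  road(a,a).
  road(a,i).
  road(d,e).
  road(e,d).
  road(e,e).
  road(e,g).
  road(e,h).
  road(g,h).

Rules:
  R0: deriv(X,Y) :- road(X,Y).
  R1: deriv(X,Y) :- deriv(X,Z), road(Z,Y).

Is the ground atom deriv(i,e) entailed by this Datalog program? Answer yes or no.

no

round 1: derive deriv(a,a) via R0 from road(a,a)
round 1: derive deriv(a,i) via R0 from road(a,i)
round 1: derive deriv(d,e) via R0 from road(d,e)
round 1: derive deriv(e,d) via R0 from road(e,d)
round 1: derive deriv(e,e) via R0 from road(e,e)
round 1: derive deriv(e,g) via R0 from road(e,g)
round 1: derive deriv(e,h) via R0 from road(e,h)
round 1: derive deriv(g,h) via R0 from road(g,h)
round 2: derive deriv(d,d) via R1 from deriv(d,e), road(e,d)
round 2: derive deriv(d,g) via R1 from deriv(d,e), road(e,g)
round 2: derive deriv(d,h) via R1 from deriv(d,e), road(e,h)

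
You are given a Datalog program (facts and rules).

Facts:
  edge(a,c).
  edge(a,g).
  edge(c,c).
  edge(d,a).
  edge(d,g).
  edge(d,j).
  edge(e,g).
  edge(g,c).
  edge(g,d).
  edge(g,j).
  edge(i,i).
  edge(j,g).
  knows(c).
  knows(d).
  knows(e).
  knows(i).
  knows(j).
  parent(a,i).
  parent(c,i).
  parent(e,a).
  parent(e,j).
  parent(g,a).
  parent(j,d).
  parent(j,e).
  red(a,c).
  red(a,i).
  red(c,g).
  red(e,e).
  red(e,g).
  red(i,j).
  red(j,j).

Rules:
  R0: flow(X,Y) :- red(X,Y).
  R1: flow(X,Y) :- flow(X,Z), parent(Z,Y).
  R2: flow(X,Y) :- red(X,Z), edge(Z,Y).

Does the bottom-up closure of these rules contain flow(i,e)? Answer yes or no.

yes

round 1: derive flow(a,c) via R0 from red(a,c)
round 1: derive flow(a,i) via R0 from red(a,i)
round 1: derive flow(c,g) via R0 from red(c,g)
round 1: derive flow(e,e) via R0 from red(e,e)
round 1: derive flow(e,g) via R0 from red(e,g)
round 1: derive flow(i,j) via R0 from red(i,j)
round 1: derive flow(j,j) via R0 from red(j,j)
round 1: derive flow(c,c) via R2 from red(c,g), edge(g,c)
round 1: derive flow(c,d) via R2 from red(c,g), edge(g,d)
round 1: derive flow(c,j) via R2 from red(c,g), edge(g,j)
round 1: derive flow(e,c) via R2 from red(e,g), edge(g,c)
round 1: derive flow(e,d) via R2 from red(e,g), edge(g,d)
round 1: derive flow(e,j) via R2 from red(e,g), edge(g,j)
round 1: derive flow(i,g) via R2 from red(i,j), edge(j,g)
round 1: derive flow(j,g) via R2 from red(j,j), edge(j,g)
round 2: derive flow(c,a) via R1 from flow(c,g), parent(g,a)
round 2: derive flow(c,e) via R1 from flow(c,j), parent(j,e)
round 2: derive flow(c,i) via R1 from flow(c,c), parent(c,i)
round 2: derive flow(e,a) via R1 from flow(e,e), parent(e,a)
round 2: derive flow(e,i) via R1 from flow(e,c), parent(c,i)
round 2: derive flow(i,a) via R1 from flow(i,g), parent(g,a)
round 2: derive flow(i,d) via R1 from flow(i,j), parent(j,d)
round 2: derive flow(i,e) via R1 from flow(i,j), parent(j,e)
round 2: derive flow(j,a) via R1 from flow(j,g), parent(g,a)
round 2: derive flow(j,d) via R1 from flow(j,j), parent(j,d)
round 2: derive flow(j,e) via R1 from flow(j,j), parent(j,e)
round 3: derive flow(i,i) via R1 from flow(i,a), parent(a,i)
round 3: derive flow(j,i) via R1 from flow(j,a), parent(a,i)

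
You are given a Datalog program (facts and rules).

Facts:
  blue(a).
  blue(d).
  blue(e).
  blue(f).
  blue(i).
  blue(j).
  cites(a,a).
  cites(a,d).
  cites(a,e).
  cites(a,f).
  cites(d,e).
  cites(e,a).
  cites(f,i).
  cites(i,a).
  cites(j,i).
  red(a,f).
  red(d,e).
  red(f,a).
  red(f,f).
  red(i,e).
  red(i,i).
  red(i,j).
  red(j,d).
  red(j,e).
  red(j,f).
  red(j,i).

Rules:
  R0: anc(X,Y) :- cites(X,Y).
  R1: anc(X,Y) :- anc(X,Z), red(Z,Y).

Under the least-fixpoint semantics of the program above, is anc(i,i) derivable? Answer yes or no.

no

round 1: derive anc(a,a) via R0 from cites(a,a)
round 1: derive anc(a,d) via R0 from cites(a,d)
round 1: derive anc(a,e) via R0 from cites(a,e)
round 1: derive anc(a,f) via R0 from cites(a,f)
round 1: derive anc(d,e) via R0 from cites(d,e)
round 1: derive anc(e,a) via R0 from cites(e,a)
round 1: derive anc(f,i) via R0 from cites(f,i)
round 1: derive anc(i,a) via R0 from cites(i,a)
round 1: derive anc(j,i) via R0 from cites(j,i)
round 2: derive anc(e,f) via R1 from anc(e,a), red(a,f)
round 2: derive anc(f,e) via R1 from anc(f,i), red(i,e)
round 2: derive anc(f,j) via R1 from anc(f,i), red(i,j)
round 2: derive anc(i,f) via R1 from anc(i,a), red(a,f)
round 2: derive anc(j,e) via R1 from anc(j,i), red(i,e)
round 2: derive anc(j,j) via R1 from anc(j,i), red(i,j)
round 3: derive anc(f,d) via R1 from anc(f,j), red(j,d)
round 3: derive anc(f,f) via R1 from anc(f,j), red(j,f)
round 3: derive anc(j,d) via R1 from anc(j,j), red(j,d)
round 3: derive anc(j,f) via R1 from anc(j,j), red(j,f)
round 4: derive anc(f,a) via R1 from anc(f,f), red(f,a)
round 4: derive anc(j,a) via R1 from anc(j,f), red(f,a)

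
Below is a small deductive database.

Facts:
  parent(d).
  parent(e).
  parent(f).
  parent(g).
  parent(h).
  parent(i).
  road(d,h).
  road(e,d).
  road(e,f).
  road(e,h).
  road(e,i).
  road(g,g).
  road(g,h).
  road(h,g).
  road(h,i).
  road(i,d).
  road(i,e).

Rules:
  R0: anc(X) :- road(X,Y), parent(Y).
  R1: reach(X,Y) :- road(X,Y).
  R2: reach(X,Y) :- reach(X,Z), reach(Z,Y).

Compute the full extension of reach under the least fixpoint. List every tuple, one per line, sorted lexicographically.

reach(d,d)
reach(d,e)
reach(d,f)
reach(d,g)
reach(d,h)
reach(d,i)
reach(e,d)
reach(e,e)
reach(e,f)
reach(e,g)
reach(e,h)
reach(e,i)
reach(g,d)
reach(g,e)
reach(g,f)
reach(g,g)
reach(g,h)
reach(g,i)
reach(h,d)
reach(h,e)
reach(h,f)
reach(h,g)
reach(h,h)
reach(h,i)
reach(i,d)
reach(i,e)
reach(i,f)
reach(i,g)
reach(i,h)
reach(i,i)

round 1: derive reach(d,h) via R1 from road(d,h)
round 1: derive reach(e,d) via R1 from road(e,d)
round 1: derive reach(e,f) via R1 from road(e,f)
round 1: derive reach(e,h) via R1 from road(e,h)
round 1: derive reach(e,i) via R1 from road(e,i)
round 1: derive reach(g,g) via R1 from road(g,g)
round 1: derive reach(g,h) via R1 from road(g,h)
round 1: derive reach(h,g) via R1 from road(h,g)
round 1: derive reach(h,i) via R1 from road(h,i)
round 1: derive reach(i,d) via R1 from road(i,d)
round 1: derive reach(i,e) via R1 from road(i,e)
round 2: derive reach(d,g) via R2 from reach(d,h), reach(h,g)
round 2: derive reach(d,i) via R2 from reach(d,h), reach(h,i)
round 2: derive reach(e,e) via R2 from reach(e,i), reach(i,e)
round 2: derive reach(e,g) via R2 from reach(e,h), reach(h,g)
round 2: derive reach(g,i) via R2 from reach(g,h), reach(h,i)
round 2: derive reach(h,d) via R2 from reach(h,i), reach(i,d)
round 2: derive reach(h,e) via R2 from reach(h,i), reach(i,e)
round 2: derive reach(h,h) via R2 from reach(h,g), reach(g,h)
round 2: derive reach(i,f) via R2 from reach(i,e), reach(e,f)
round 2: derive reach(i,h) via R2 from reach(i,d), reach(d,h)
round 2: derive reach(i,i) via R2 from reach(i,e), reach(e,i)
round 3: derive reach(d,d) via R2 from reach(d,h), reach(h,d)
round 3: derive reach(d,e) via R2 from reach(d,h), reach(h,e)
round 3: derive reach(d,f) via R2 from reach(d,i), reach(i,f)
round 3: derive reach(g,d) via R2 from reach(g,h), reach(h,d)
round 3: derive reach(g,e) via R2 from reach(g,h), reach(h,e)
round 3: derive reach(g,f) via R2 from reach(g,i), reach(i,f)
round 3: derive reach(h,f) via R2 from reach(h,e), reach(e,f)
round 3: derive reach(i,g) via R2 from reach(i,d), reach(d,g)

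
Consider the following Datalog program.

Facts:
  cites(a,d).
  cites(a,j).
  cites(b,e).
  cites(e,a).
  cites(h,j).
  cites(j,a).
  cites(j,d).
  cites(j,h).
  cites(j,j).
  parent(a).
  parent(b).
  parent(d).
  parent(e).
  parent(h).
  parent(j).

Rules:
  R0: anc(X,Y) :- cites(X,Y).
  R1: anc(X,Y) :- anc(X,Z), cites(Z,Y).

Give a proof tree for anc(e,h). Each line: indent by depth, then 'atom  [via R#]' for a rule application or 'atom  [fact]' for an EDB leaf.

round 1: derive anc(a,d) via R0 from cites(a,d)
round 1: derive anc(a,j) via R0 from cites(a,j)
round 1: derive anc(b,e) via R0 from cites(b,e)
round 1: derive anc(e,a) via R0 from cites(e,a)
round 1: derive anc(h,j) via R0 from cites(h,j)
round 1: derive anc(j,a) via R0 from cites(j,a)
round 1: derive anc(j,d) via R0 from cites(j,d)
round 1: derive anc(j,h) via R0 from cites(j,h)
round 1: derive anc(j,j) via R0 from cites(j,j)
round 2: derive anc(a,a) via R1 from anc(a,j), cites(j,a)
round 2: derive anc(a,h) via R1 from anc(a,j), cites(j,h)
round 2: derive anc(b,a) via R1 from anc(b,e), cites(e,a)
round 2: derive anc(e,d) via R1 from anc(e,a), cites(a,d)
round 2: derive anc(e,j) via R1 from anc(e,a), cites(a,j)
round 2: derive anc(h,a) via R1 from anc(h,j), cites(j,a)
round 2: derive anc(h,d) via R1 from anc(h,j), cites(j,d)
round 2: derive anc(h,h) via R1 from anc(h,j), cites(j,h)
round 3: derive anc(b,d) via R1 from anc(b,a), cites(a,d)
round 3: derive anc(b,j) via R1 from anc(b,a), cites(a,j)
round 3: derive anc(e,h) via R1 from anc(e,j), cites(j,h)
round 4: derive anc(b,h) via R1 from anc(b,j), cites(j,h)

anc(e,h)  [via R1]
  anc(e,j)  [via R1]
    anc(e,a)  [via R0]
      cites(e,a)  [fact]
    cites(a,j)  [fact]
  cites(j,h)  [fact]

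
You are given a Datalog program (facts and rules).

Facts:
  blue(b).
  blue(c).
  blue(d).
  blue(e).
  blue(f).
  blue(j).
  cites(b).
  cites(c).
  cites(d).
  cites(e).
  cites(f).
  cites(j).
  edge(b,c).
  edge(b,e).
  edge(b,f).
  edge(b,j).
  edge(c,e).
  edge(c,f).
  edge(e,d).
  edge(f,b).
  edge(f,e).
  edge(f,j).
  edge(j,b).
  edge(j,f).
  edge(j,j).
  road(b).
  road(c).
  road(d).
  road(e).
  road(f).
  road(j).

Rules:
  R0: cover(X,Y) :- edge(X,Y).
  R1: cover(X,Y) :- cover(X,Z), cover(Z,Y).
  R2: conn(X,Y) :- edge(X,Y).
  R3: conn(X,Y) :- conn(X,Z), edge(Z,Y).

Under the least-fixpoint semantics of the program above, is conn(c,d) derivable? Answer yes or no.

yes

round 1: derive conn(b,c) via R2 from edge(b,c)
round 1: derive conn(b,e) via R2 from edge(b,e)
round 1: derive conn(b,f) via R2 from edge(b,f)
round 1: derive conn(b,j) via R2 from edge(b,j)
round 1: derive conn(c,e) via R2 from edge(c,e)
round 1: derive conn(c,f) via R2 from edge(c,f)
round 1: derive conn(e,d) via R2 from edge(e,d)
round 1: derive conn(f,b) via R2 from edge(f,b)
round 1: derive conn(f,e) via R2 from edge(f,e)
round 1: derive conn(f,j) via R2 from edge(f,j)
round 1: derive conn(j,b) via R2 from edge(j,b)
round 1: derive conn(j,f) via R2 from edge(j,f)
round 1: derive conn(j,j) via R2 from edge(j,j)
round 2: derive conn(b,b) via R3 from conn(b,f), edge(f,b)
round 2: derive conn(b,d) via R3 from conn(b,e), edge(e,d)
round 2: derive conn(c,b) via R3 from conn(c,f), edge(f,b)
round 2: derive conn(c,d) via R3 from conn(c,e), edge(e,d)
round 2: derive conn(c,j) via R3 from conn(c,f), edge(f,j)
round 2: derive conn(f,c) via R3 from conn(f,b), edge(b,c)
round 2: derive conn(f,d) via R3 from conn(f,e), edge(e,d)
round 2: derive conn(f,f) via R3 from conn(f,b), edge(b,f)
round 2: derive conn(j,c) via R3 from conn(j,b), edge(b,c)
round 2: derive conn(j,e) via R3 from conn(j,b), edge(b,e)
round 3: derive conn(c,c) via R3 from conn(c,b), edge(b,c)
round 3: derive conn(j,d) via R3 from conn(j,e), edge(e,d)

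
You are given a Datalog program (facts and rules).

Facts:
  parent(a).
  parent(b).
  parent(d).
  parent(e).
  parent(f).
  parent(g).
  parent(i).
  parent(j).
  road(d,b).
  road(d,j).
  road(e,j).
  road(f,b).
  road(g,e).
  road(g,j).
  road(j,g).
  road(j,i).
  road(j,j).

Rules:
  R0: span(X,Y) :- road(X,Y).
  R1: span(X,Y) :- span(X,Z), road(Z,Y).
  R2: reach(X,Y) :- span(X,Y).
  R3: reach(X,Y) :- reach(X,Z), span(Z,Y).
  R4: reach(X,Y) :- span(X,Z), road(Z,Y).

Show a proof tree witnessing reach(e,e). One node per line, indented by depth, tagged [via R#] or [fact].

round 1: derive span(d,b) via R0 from road(d,b)
round 1: derive span(d,j) via R0 from road(d,j)
round 1: derive span(e,j) via R0 from road(e,j)
round 1: derive span(f,b) via R0 from road(f,b)
round 1: derive span(g,e) via R0 from road(g,e)
round 1: derive span(g,j) via R0 from road(g,j)
round 1: derive span(j,g) via R0 from road(j,g)
round 1: derive span(j,i) via R0 from road(j,i)
round 1: derive span(j,j) via R0 from road(j,j)
round 2: derive span(d,g) via R1 from span(d,j), road(j,g)
round 2: derive span(d,i) via R1 from span(d,j), road(j,i)
round 2: derive span(e,g) via R1 from span(e,j), road(j,g)
round 2: derive span(e,i) via R1 from span(e,j), road(j,i)
round 2: derive span(g,g) via R1 from span(g,j), road(j,g)
round 2: derive span(g,i) via R1 from span(g,j), road(j,i)
round 2: derive span(j,e) via R1 from span(j,g), road(g,e)
round 2: derive reach(d,b) via R2 from span(d,b)
round 2: derive reach(d,j) via R2 from span(d,j)
round 2: derive reach(e,j) via R2 from span(e,j)
round 2: derive reach(f,b) via R2 from span(f,b)
round 2: derive reach(g,e) via R2 from span(g,e)
round 2: derive reach(g,j) via R2 from span(g,j)
round 2: derive reach(j,g) via R2 from span(j,g)
round 2: derive reach(j,i) via R2 from span(j,i)
round 2: derive reach(j,j) via R2 from span(j,j)
round 2: derive reach(d,g) via R4 from span(d,j), road(j,g)
round 2: derive reach(d,i) via R4 from span(d,j), road(j,i)
round 2: derive reach(e,g) via R4 from span(e,j), road(j,g)
round 2: derive reach(e,i) via R4 from span(e,j), road(j,i)
round 2: derive reach(g,g) via R4 from span(g,j), road(j,g)
round 2: derive reach(g,i) via R4 from span(g,j), road(j,i)
round 2: derive reach(j,e) via R4 from span(j,g), road(g,e)
round 3: derive span(d,e) via R1 from span(d,g), road(g,e)
round 3: derive span(e,e) via R1 from span(e,g), road(g,e)
round 3: derive reach(d,e) via R3 from reach(d,g), span(g,e)
round 3: derive reach(e,e) via R3 from reach(e,g), span(g,e)

reach(e,e)  [via R3]
  reach(e,g)  [via R4]
    span(e,j)  [via R0]
      road(e,j)  [fact]
    road(j,g)  [fact]
  span(g,e)  [via R0]
    road(g,e)  [fact]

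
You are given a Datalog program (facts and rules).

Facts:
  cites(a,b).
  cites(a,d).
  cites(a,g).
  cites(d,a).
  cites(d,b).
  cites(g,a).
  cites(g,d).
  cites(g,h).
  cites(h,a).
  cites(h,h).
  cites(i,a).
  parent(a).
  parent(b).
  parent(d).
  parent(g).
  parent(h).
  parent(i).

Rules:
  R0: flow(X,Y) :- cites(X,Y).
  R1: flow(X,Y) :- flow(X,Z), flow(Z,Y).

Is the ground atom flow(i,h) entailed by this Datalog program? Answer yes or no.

round 1: derive flow(a,b) via R0 from cites(a,b)
round 1: derive flow(a,d) via R0 from cites(a,d)
round 1: derive flow(a,g) via R0 from cites(a,g)
round 1: derive flow(d,a) via R0 from cites(d,a)
round 1: derive flow(d,b) via R0 from cites(d,b)
round 1: derive flow(g,a) via R0 from cites(g,a)
round 1: derive flow(g,d) via R0 from cites(g,d)
round 1: derive flow(g,h) via R0 from cites(g,h)
round 1: derive flow(h,a) via R0 from cites(h,a)
round 1: derive flow(h,h) via R0 from cites(h,h)
round 1: derive flow(i,a) via R0 from cites(i,a)
round 2: derive flow(a,a) via R1 from flow(a,d), flow(d,a)
round 2: derive flow(a,h) via R1 from flow(a,g), flow(g,h)
round 2: derive flow(d,d) via R1 from flow(d,a), flow(a,d)
round 2: derive flow(d,g) via R1 from flow(d,a), flow(a,g)
round 2: derive flow(g,b) via R1 from flow(g,a), flow(a,b)
round 2: derive flow(g,g) via R1 from flow(g,a), flow(a,g)
round 2: derive flow(h,b) via R1 from flow(h,a), flow(a,b)
round 2: derive flow(h,d) via R1 from flow(h,a), flow(a,d)
round 2: derive flow(h,g) via R1 from flow(h,a), flow(a,g)
round 2: derive flow(i,b) via R1 from flow(i,a), flow(a,b)
round 2: derive flow(i,d) via R1 from flow(i,a), flow(a,d)
round 2: derive flow(i,g) via R1 from flow(i,a), flow(a,g)
round 3: derive flow(d,h) via R1 from flow(d,a), flow(a,h)
round 3: derive flow(i,h) via R1 from flow(i,a), flow(a,h)

yes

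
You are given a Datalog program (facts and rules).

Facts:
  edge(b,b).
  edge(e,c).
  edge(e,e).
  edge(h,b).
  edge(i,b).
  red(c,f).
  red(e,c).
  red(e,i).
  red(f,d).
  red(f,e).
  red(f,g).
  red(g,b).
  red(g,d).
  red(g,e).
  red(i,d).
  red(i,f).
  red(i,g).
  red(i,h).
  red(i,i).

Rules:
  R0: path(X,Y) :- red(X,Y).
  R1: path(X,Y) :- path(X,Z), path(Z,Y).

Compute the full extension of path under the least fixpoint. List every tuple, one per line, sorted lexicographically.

round 1: derive path(c,f) via R0 from red(c,f)
round 1: derive path(e,c) via R0 from red(e,c)
round 1: derive path(e,i) via R0 from red(e,i)
round 1: derive path(f,d) via R0 from red(f,d)
round 1: derive path(f,e) via R0 from red(f,e)
round 1: derive path(f,g) via R0 from red(f,g)
round 1: derive path(g,b) via R0 from red(g,b)
round 1: derive path(g,d) via R0 from red(g,d)
round 1: derive path(g,e) via R0 from red(g,e)
round 1: derive path(i,d) via R0 from red(i,d)
round 1: derive path(i,f) via R0 from red(i,f)
round 1: derive path(i,g) via R0 from red(i,g)
round 1: derive path(i,h) via R0 from red(i,h)
round 1: derive path(i,i) via R0 from red(i,i)
round 2: derive path(c,d) via R1 from path(c,f), path(f,d)
round 2: derive path(c,e) via R1 from path(c,f), path(f,e)
round 2: derive path(c,g) via R1 from path(c,f), path(f,g)
round 2: derive path(e,d) via R1 from path(e,i), path(i,d)
round 2: derive path(e,f) via R1 from path(e,c), path(c,f)
round 2: derive path(e,g) via R1 from path(e,i), path(i,g)
round 2: derive path(e,h) via R1 from path(e,i), path(i,h)
round 2: derive path(f,b) via R1 from path(f,g), path(g,b)
round 2: derive path(f,c) via R1 from path(f,e), path(e,c)
round 2: derive path(f,i) via R1 from path(f,e), path(e,i)
round 2: derive path(g,c) via R1 from path(g,e), path(e,c)
round 2: derive path(g,i) via R1 from path(g,e), path(e,i)
round 2: derive path(i,b) via R1 from path(i,g), path(g,b)
round 2: derive path(i,e) via R1 from path(i,f), path(f,e)
round 3: derive path(c,b) via R1 from path(c,f), path(f,b)
round 3: derive path(c,c) via R1 from path(c,e), path(e,c)
round 3: derive path(c,h) via R1 from path(c,e), path(e,h)
round 3: derive path(c,i) via R1 from path(c,e), path(e,i)
round 3: derive path(e,b) via R1 from path(e,f), path(f,b)
round 3: derive path(e,e) via R1 from path(e,c), path(c,e)
round 3: derive path(f,f) via R1 from path(f,c), path(c,f)
round 3: derive path(f,h) via R1 from path(f,e), path(e,h)
round 3: derive path(g,f) via R1 from path(g,c), path(c,f)
round 3: derive path(g,g) via R1 from path(g,c), path(c,g)
round 3: derive path(g,h) via R1 from path(g,e), path(e,h)
round 3: derive path(i,c) via R1 from path(i,e), path(e,c)

path(c,b)
path(c,c)
path(c,d)
path(c,e)
path(c,f)
path(c,g)
path(c,h)
path(c,i)
path(e,b)
path(e,c)
path(e,d)
path(e,e)
path(e,f)
path(e,g)
path(e,h)
path(e,i)
path(f,b)
path(f,c)
path(f,d)
path(f,e)
path(f,f)
path(f,g)
path(f,h)
path(f,i)
path(g,b)
path(g,c)
path(g,d)
path(g,e)
path(g,f)
path(g,g)
path(g,h)
path(g,i)
path(i,b)
path(i,c)
path(i,d)
path(i,e)
path(i,f)
path(i,g)
path(i,h)
path(i,i)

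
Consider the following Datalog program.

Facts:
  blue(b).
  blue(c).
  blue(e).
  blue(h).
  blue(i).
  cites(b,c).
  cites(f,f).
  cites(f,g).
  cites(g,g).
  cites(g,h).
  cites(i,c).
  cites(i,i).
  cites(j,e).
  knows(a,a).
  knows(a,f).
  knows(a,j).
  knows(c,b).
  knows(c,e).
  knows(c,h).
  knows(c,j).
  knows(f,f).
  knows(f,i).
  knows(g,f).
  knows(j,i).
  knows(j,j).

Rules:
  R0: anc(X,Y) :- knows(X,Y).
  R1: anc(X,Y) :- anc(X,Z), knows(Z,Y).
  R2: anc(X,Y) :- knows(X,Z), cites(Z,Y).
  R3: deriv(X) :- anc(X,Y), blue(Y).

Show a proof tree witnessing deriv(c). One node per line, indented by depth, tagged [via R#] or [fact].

round 1: derive anc(a,a) via R0 from knows(a,a)
round 1: derive anc(a,f) via R0 from knows(a,f)
round 1: derive anc(a,j) via R0 from knows(a,j)
round 1: derive anc(c,b) via R0 from knows(c,b)
round 1: derive anc(c,e) via R0 from knows(c,e)
round 1: derive anc(c,h) via R0 from knows(c,h)
round 1: derive anc(c,j) via R0 from knows(c,j)
round 1: derive anc(f,f) via R0 from knows(f,f)
round 1: derive anc(f,i) via R0 from knows(f,i)
round 1: derive anc(g,f) via R0 from knows(g,f)
round 1: derive anc(j,i) via R0 from knows(j,i)
round 1: derive anc(j,j) via R0 from knows(j,j)
round 1: derive anc(a,e) via R2 from knows(a,j), cites(j,e)
round 1: derive anc(a,g) via R2 from knows(a,f), cites(f,g)
round 1: derive anc(c,c) via R2 from knows(c,b), cites(b,c)
round 1: derive anc(f,c) via R2 from knows(f,i), cites(i,c)
round 1: derive anc(f,g) via R2 from knows(f,f), cites(f,g)
round 1: derive anc(g,g) via R2 from knows(g,f), cites(f,g)
round 1: derive anc(j,c) via R2 from knows(j,i), cites(i,c)
round 1: derive anc(j,e) via R2 from knows(j,j), cites(j,e)
round 2: derive anc(a,i) via R1 from anc(a,f), knows(f,i)
round 2: derive anc(c,i) via R1 from anc(c,j), knows(j,i)
round 2: derive anc(f,b) via R1 from anc(f,c), knows(c,b)
round 2: derive anc(f,e) via R1 from anc(f,c), knows(c,e)
round 2: derive anc(f,h) via R1 from anc(f,c), knows(c,h)
round 2: derive anc(f,j) via R1 from anc(f,c), knows(c,j)
round 2: derive anc(g,i) via R1 from anc(g,f), knows(f,i)
round 2: derive anc(j,b) via R1 from anc(j,c), knows(c,b)
round 2: derive anc(j,h) via R1 from anc(j,c), knows(c,h)
round 2: derive deriv(a) via R3 from anc(a,e), blue(e)
round 2: derive deriv(c) via R3 from anc(c,b), blue(b)
round 2: derive deriv(f) via R3 from anc(f,c), blue(c)
round 2: derive deriv(j) via R3 from anc(j,c), blue(c)
round 3: derive deriv(g) via R3 from anc(g,i), blue(i)

deriv(c)  [via R3]
  anc(c,b)  [via R0]
    knows(c,b)  [fact]
  blue(b)  [fact]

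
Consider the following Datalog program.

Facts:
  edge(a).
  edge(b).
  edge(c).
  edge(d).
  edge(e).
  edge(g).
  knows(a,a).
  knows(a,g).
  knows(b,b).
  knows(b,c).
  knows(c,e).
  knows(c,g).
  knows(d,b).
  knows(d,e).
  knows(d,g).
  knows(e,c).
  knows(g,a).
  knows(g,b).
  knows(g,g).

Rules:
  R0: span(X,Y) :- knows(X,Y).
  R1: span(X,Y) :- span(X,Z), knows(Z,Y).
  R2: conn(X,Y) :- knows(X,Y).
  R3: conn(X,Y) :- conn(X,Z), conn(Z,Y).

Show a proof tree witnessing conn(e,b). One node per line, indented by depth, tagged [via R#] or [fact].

conn(e,b)  [via R3]
  conn(e,c)  [via R2]
    knows(e,c)  [fact]
  conn(c,b)  [via R3]
    conn(c,g)  [via R2]
      knows(c,g)  [fact]
    conn(g,b)  [via R2]
      knows(g,b)  [fact]

round 1: derive conn(a,a) via R2 from knows(a,a)
round 1: derive conn(a,g) via R2 from knows(a,g)
round 1: derive conn(b,b) via R2 from knows(b,b)
round 1: derive conn(b,c) via R2 from knows(b,c)
round 1: derive conn(c,e) via R2 from knows(c,e)
round 1: derive conn(c,g) via R2 from knows(c,g)
round 1: derive conn(d,b) via R2 from knows(d,b)
round 1: derive conn(d,e) via R2 from knows(d,e)
round 1: derive conn(d,g) via R2 from knows(d,g)
round 1: derive conn(e,c) via R2 from knows(e,c)
round 1: derive conn(g,a) via R2 from knows(g,a)
round 1: derive conn(g,b) via R2 from knows(g,b)
round 1: derive conn(g,g) via R2 from knows(g,g)
round 2: derive conn(a,b) via R3 from conn(a,g), conn(g,b)
round 2: derive conn(b,e) via R3 from conn(b,c), conn(c,e)
round 2: derive conn(b,g) via R3 from conn(b,c), conn(c,g)
round 2: derive conn(c,a) via R3 from conn(c,g), conn(g,a)
round 2: derive conn(c,b) via R3 from conn(c,g), conn(g,b)
round 2: derive conn(c,c) via R3 from conn(c,e), conn(e,c)
round 2: derive conn(d,a) via R3 from conn(d,g), conn(g,a)
round 2: derive conn(d,c) via R3 from conn(d,b), conn(b,c)
round 2: derive conn(e,e) via R3 from conn(e,c), conn(c,e)
round 2: derive conn(e,g) via R3 from conn(e,c), conn(c,g)
round 2: derive conn(g,c) via R3 from conn(g,b), conn(b,c)
round 3: derive conn(a,c) via R3 from conn(a,b), conn(b,c)
round 3: derive conn(a,e) via R3 from conn(a,b), conn(b,e)
round 3: derive conn(b,a) via R3 from conn(b,c), conn(c,a)
round 3: derive conn(e,a) via R3 from conn(e,c), conn(c,a)
round 3: derive conn(e,b) via R3 from conn(e,c), conn(c,b)
round 3: derive conn(g,e) via R3 from conn(g,b), conn(b,e)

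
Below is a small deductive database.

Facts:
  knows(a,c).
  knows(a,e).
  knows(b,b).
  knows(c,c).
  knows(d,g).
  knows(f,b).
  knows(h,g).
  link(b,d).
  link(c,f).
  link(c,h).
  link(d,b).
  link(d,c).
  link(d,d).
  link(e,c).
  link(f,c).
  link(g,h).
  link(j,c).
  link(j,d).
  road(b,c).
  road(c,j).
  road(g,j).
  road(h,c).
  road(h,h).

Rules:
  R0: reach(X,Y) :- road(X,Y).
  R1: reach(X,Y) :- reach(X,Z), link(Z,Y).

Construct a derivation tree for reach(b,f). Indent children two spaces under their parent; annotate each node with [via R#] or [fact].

round 1: derive reach(b,c) via R0 from road(b,c)
round 1: derive reach(c,j) via R0 from road(c,j)
round 1: derive reach(g,j) via R0 from road(g,j)
round 1: derive reach(h,c) via R0 from road(h,c)
round 1: derive reach(h,h) via R0 from road(h,h)
round 2: derive reach(b,f) via R1 from reach(b,c), link(c,f)
round 2: derive reach(b,h) via R1 from reach(b,c), link(c,h)
round 2: derive reach(c,c) via R1 from reach(c,j), link(j,c)
round 2: derive reach(c,d) via R1 from reach(c,j), link(j,d)
round 2: derive reach(g,c) via R1 from reach(g,j), link(j,c)
round 2: derive reach(g,d) via R1 from reach(g,j), link(j,d)
round 2: derive reach(h,f) via R1 from reach(h,c), link(c,f)
round 3: derive reach(c,b) via R1 from reach(c,d), link(d,b)
round 3: derive reach(c,f) via R1 from reach(c,c), link(c,f)
round 3: derive reach(c,h) via R1 from reach(c,c), link(c,h)
round 3: derive reach(g,b) via R1 from reach(g,d), link(d,b)
round 3: derive reach(g,f) via R1 from reach(g,c), link(c,f)
round 3: derive reach(g,h) via R1 from reach(g,c), link(c,h)

reach(b,f)  [via R1]
  reach(b,c)  [via R0]
    road(b,c)  [fact]
  link(c,f)  [fact]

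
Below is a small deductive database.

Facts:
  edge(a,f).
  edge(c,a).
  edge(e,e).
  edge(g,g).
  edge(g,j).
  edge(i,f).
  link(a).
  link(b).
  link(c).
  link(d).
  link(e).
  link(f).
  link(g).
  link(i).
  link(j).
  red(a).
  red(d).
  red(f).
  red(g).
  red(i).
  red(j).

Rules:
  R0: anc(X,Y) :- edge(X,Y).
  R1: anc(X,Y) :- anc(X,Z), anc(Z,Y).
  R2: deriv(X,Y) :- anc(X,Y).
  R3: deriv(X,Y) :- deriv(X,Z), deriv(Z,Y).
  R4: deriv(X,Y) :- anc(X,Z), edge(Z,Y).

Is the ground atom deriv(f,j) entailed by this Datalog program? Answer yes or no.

round 1: derive anc(a,f) via R0 from edge(a,f)
round 1: derive anc(c,a) via R0 from edge(c,a)
round 1: derive anc(e,e) via R0 from edge(e,e)
round 1: derive anc(g,g) via R0 from edge(g,g)
round 1: derive anc(g,j) via R0 from edge(g,j)
round 1: derive anc(i,f) via R0 from edge(i,f)
round 2: derive anc(c,f) via R1 from anc(c,a), anc(a,f)
round 2: derive deriv(a,f) via R2 from anc(a,f)
round 2: derive deriv(c,a) via R2 from anc(c,a)
round 2: derive deriv(e,e) via R2 from anc(e,e)
round 2: derive deriv(g,g) via R2 from anc(g,g)
round 2: derive deriv(g,j) via R2 from anc(g,j)
round 2: derive deriv(i,f) via R2 from anc(i,f)
round 2: derive deriv(c,f) via R4 from anc(c,a), edge(a,f)

no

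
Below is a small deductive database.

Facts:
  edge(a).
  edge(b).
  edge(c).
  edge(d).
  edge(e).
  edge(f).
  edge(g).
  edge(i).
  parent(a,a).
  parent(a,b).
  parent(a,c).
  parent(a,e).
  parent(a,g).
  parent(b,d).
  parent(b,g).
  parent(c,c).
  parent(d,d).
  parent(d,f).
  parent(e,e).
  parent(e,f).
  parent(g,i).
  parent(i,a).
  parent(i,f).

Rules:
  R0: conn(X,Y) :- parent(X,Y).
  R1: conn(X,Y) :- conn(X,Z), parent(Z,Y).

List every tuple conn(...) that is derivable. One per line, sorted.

conn(a,a)
conn(a,b)
conn(a,c)
conn(a,d)
conn(a,e)
conn(a,f)
conn(a,g)
conn(a,i)
conn(b,a)
conn(b,b)
conn(b,c)
conn(b,d)
conn(b,e)
conn(b,f)
conn(b,g)
conn(b,i)
conn(c,c)
conn(d,d)
conn(d,f)
conn(e,e)
conn(e,f)
conn(g,a)
conn(g,b)
conn(g,c)
conn(g,d)
conn(g,e)
conn(g,f)
conn(g,g)
conn(g,i)
conn(i,a)
conn(i,b)
conn(i,c)
conn(i,d)
conn(i,e)
conn(i,f)
conn(i,g)
conn(i,i)

round 1: derive conn(a,a) via R0 from parent(a,a)
round 1: derive conn(a,b) via R0 from parent(a,b)
round 1: derive conn(a,c) via R0 from parent(a,c)
round 1: derive conn(a,e) via R0 from parent(a,e)
round 1: derive conn(a,g) via R0 from parent(a,g)
round 1: derive conn(b,d) via R0 from parent(b,d)
round 1: derive conn(b,g) via R0 from parent(b,g)
round 1: derive conn(c,c) via R0 from parent(c,c)
round 1: derive conn(d,d) via R0 from parent(d,d)
round 1: derive conn(d,f) via R0 from parent(d,f)
round 1: derive conn(e,e) via R0 from parent(e,e)
round 1: derive conn(e,f) via R0 from parent(e,f)
round 1: derive conn(g,i) via R0 from parent(g,i)
round 1: derive conn(i,a) via R0 from parent(i,a)
round 1: derive conn(i,f) via R0 from parent(i,f)
round 2: derive conn(a,d) via R1 from conn(a,b), parent(b,d)
round 2: derive conn(a,f) via R1 from conn(a,e), parent(e,f)
round 2: derive conn(a,i) via R1 from conn(a,g), parent(g,i)
round 2: derive conn(b,f) via R1 from conn(b,d), parent(d,f)
round 2: derive conn(b,i) via R1 from conn(b,g), parent(g,i)
round 2: derive conn(g,a) via R1 from conn(g,i), parent(i,a)
round 2: derive conn(g,f) via R1 from conn(g,i), parent(i,f)
round 2: derive conn(i,b) via R1 from conn(i,a), parent(a,b)
round 2: derive conn(i,c) via R1 from conn(i,a), parent(a,c)
round 2: derive conn(i,e) via R1 from conn(i,a), parent(a,e)
round 2: derive conn(i,g) via R1 from conn(i,a), parent(a,g)
round 3: derive conn(b,a) via R1 from conn(b,i), parent(i,a)
round 3: derive conn(g,b) via R1 from conn(g,a), parent(a,b)
round 3: derive conn(g,c) via R1 from conn(g,a), parent(a,c)
round 3: derive conn(g,e) via R1 from conn(g,a), parent(a,e)
round 3: derive conn(g,g) via R1 from conn(g,a), parent(a,g)
round 3: derive conn(i,d) via R1 from conn(i,b), parent(b,d)
round 3: derive conn(i,i) via R1 from conn(i,g), parent(g,i)
round 4: derive conn(b,b) via R1 from conn(b,a), parent(a,b)
round 4: derive conn(b,c) via R1 from conn(b,a), parent(a,c)
round 4: derive conn(b,e) via R1 from conn(b,a), parent(a,e)
round 4: derive conn(g,d) via R1 from conn(g,b), parent(b,d)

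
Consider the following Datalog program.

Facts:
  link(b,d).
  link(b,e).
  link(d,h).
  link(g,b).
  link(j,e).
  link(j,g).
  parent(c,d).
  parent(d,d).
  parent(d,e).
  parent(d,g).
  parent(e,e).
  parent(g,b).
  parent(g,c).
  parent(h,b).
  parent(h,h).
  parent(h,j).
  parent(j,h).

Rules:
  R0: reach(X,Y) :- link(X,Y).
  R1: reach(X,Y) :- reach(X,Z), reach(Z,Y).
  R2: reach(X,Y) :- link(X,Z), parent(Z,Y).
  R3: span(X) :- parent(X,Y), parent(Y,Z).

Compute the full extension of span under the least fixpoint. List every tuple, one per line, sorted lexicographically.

round 1: derive span(c) via R3 from parent(c,d), parent(d,d)
round 1: derive span(d) via R3 from parent(d,d), parent(d,d)
round 1: derive span(e) via R3 from parent(e,e), parent(e,e)
round 1: derive span(g) via R3 from parent(g,c), parent(c,d)
round 1: derive span(h) via R3 from parent(h,h), parent(h,b)
round 1: derive span(j) via R3 from parent(j,h), parent(h,b)

span(c)
span(d)
span(e)
span(g)
span(h)
span(j)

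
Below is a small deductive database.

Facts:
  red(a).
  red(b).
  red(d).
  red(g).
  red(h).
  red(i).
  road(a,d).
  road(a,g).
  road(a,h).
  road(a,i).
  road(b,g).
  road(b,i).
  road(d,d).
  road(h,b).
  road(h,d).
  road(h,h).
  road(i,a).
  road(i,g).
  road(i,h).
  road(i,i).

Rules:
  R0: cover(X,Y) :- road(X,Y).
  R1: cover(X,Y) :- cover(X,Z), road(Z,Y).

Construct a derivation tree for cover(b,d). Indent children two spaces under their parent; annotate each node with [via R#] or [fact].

cover(b,d)  [via R1]
  cover(b,a)  [via R1]
    cover(b,i)  [via R0]
      road(b,i)  [fact]
    road(i,a)  [fact]
  road(a,d)  [fact]

round 1: derive cover(a,d) via R0 from road(a,d)
round 1: derive cover(a,g) via R0 from road(a,g)
round 1: derive cover(a,h) via R0 from road(a,h)
round 1: derive cover(a,i) via R0 from road(a,i)
round 1: derive cover(b,g) via R0 from road(b,g)
round 1: derive cover(b,i) via R0 from road(b,i)
round 1: derive cover(d,d) via R0 from road(d,d)
round 1: derive cover(h,b) via R0 from road(h,b)
round 1: derive cover(h,d) via R0 from road(h,d)
round 1: derive cover(h,h) via R0 from road(h,h)
round 1: derive cover(i,a) via R0 from road(i,a)
round 1: derive cover(i,g) via R0 from road(i,g)
round 1: derive cover(i,h) via R0 from road(i,h)
round 1: derive cover(i,i) via R0 from road(i,i)
round 2: derive cover(a,a) via R1 from cover(a,i), road(i,a)
round 2: derive cover(a,b) via R1 from cover(a,h), road(h,b)
round 2: derive cover(b,a) via R1 from cover(b,i), road(i,a)
round 2: derive cover(b,h) via R1 from cover(b,i), road(i,h)
round 2: derive cover(h,g) via R1 from cover(h,b), road(b,g)
round 2: derive cover(h,i) via R1 from cover(h,b), road(b,i)
round 2: derive cover(i,b) via R1 from cover(i,h), road(h,b)
round 2: derive cover(i,d) via R1 from cover(i,a), road(a,d)
round 3: derive cover(b,b) via R1 from cover(b,h), road(h,b)
round 3: derive cover(b,d) via R1 from cover(b,a), road(a,d)
round 3: derive cover(h,a) via R1 from cover(h,i), road(i,a)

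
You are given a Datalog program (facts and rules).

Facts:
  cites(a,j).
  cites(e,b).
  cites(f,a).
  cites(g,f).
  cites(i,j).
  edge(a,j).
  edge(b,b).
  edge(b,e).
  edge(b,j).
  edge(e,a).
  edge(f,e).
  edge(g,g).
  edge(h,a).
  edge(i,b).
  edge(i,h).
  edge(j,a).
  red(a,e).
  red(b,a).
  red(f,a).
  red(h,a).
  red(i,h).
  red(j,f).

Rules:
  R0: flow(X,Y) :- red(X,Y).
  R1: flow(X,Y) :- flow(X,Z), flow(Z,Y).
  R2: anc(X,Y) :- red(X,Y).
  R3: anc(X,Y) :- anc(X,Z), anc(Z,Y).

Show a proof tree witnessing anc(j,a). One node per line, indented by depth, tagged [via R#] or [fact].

round 1: derive anc(a,e) via R2 from red(a,e)
round 1: derive anc(b,a) via R2 from red(b,a)
round 1: derive anc(f,a) via R2 from red(f,a)
round 1: derive anc(h,a) via R2 from red(h,a)
round 1: derive anc(i,h) via R2 from red(i,h)
round 1: derive anc(j,f) via R2 from red(j,f)
round 2: derive anc(b,e) via R3 from anc(b,a), anc(a,e)
round 2: derive anc(f,e) via R3 from anc(f,a), anc(a,e)
round 2: derive anc(h,e) via R3 from anc(h,a), anc(a,e)
round 2: derive anc(i,a) via R3 from anc(i,h), anc(h,a)
round 2: derive anc(j,a) via R3 from anc(j,f), anc(f,a)
round 3: derive anc(i,e) via R3 from anc(i,a), anc(a,e)
round 3: derive anc(j,e) via R3 from anc(j,a), anc(a,e)

anc(j,a)  [via R3]
  anc(j,f)  [via R2]
    red(j,f)  [fact]
  anc(f,a)  [via R2]
    red(f,a)  [fact]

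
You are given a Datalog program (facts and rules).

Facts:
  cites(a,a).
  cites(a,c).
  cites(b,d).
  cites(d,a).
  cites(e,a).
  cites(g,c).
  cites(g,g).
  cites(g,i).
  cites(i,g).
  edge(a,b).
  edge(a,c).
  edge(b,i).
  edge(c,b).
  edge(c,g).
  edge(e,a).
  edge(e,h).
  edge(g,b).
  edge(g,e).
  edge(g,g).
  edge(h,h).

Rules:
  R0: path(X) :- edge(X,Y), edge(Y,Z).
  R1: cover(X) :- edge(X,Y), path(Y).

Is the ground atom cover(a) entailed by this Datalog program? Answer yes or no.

yes

round 1: derive path(a) via R0 from edge(a,b), edge(b,i)
round 1: derive path(c) via R0 from edge(c,b), edge(b,i)
round 1: derive path(e) via R0 from edge(e,a), edge(a,b)
round 1: derive path(g) via R0 from edge(g,b), edge(b,i)
round 1: derive path(h) via R0 from edge(h,h), edge(h,h)
round 2: derive cover(a) via R1 from edge(a,c), path(c)
round 2: derive cover(c) via R1 from edge(c,g), path(g)
round 2: derive cover(e) via R1 from edge(e,a), path(a)
round 2: derive cover(g) via R1 from edge(g,e), path(e)
round 2: derive cover(h) via R1 from edge(h,h), path(h)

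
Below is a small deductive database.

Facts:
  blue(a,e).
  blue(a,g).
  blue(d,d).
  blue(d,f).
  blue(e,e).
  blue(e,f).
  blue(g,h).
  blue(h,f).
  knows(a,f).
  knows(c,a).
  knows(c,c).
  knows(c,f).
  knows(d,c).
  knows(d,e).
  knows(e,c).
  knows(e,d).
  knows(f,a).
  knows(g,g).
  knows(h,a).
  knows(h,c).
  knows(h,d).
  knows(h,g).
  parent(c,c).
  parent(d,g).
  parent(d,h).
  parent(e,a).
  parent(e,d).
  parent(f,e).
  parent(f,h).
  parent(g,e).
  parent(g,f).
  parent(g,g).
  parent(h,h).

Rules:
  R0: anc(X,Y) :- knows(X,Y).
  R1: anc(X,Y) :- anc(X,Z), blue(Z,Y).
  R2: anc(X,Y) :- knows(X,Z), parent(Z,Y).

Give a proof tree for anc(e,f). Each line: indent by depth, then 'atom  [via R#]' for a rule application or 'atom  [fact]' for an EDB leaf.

anc(e,f)  [via R1]
  anc(e,d)  [via R0]
    knows(e,d)  [fact]
  blue(d,f)  [fact]

round 1: derive anc(a,f) via R0 from knows(a,f)
round 1: derive anc(c,a) via R0 from knows(c,a)
round 1: derive anc(c,c) via R0 from knows(c,c)
round 1: derive anc(c,f) via R0 from knows(c,f)
round 1: derive anc(d,c) via R0 from knows(d,c)
round 1: derive anc(d,e) via R0 from knows(d,e)
round 1: derive anc(e,c) via R0 from knows(e,c)
round 1: derive anc(e,d) via R0 from knows(e,d)
round 1: derive anc(f,a) via R0 from knows(f,a)
round 1: derive anc(g,g) via R0 from knows(g,g)
round 1: derive anc(h,a) via R0 from knows(h,a)
round 1: derive anc(h,c) via R0 from knows(h,c)
round 1: derive anc(h,d) via R0 from knows(h,d)
round 1: derive anc(h,g) via R0 from knows(h,g)
round 1: derive anc(a,e) via R2 from knows(a,f), parent(f,e)
round 1: derive anc(a,h) via R2 from knows(a,f), parent(f,h)
round 1: derive anc(c,e) via R2 from knows(c,f), parent(f,e)
round 1: derive anc(c,h) via R2 from knows(c,f), parent(f,h)
round 1: derive anc(d,a) via R2 from knows(d,e), parent(e,a)
round 1: derive anc(d,d) via R2 from knows(d,e), parent(e,d)
round 1: derive anc(e,g) via R2 from knows(e,d), parent(d,g)
round 1: derive anc(e,h) via R2 from knows(e,d), parent(d,h)
round 1: derive anc(g,e) via R2 from knows(g,g), parent(g,e)
round 1: derive anc(g,f) via R2 from knows(g,g), parent(g,f)
round 1: derive anc(h,e) via R2 from knows(h,g), parent(g,e)
round 1: derive anc(h,f) via R2 from knows(h,g), parent(g,f)
round 1: derive anc(h,h) via R2 from knows(h,d), parent(d,h)
round 2: derive anc(c,g) via R1 from anc(c,a), blue(a,g)
round 2: derive anc(d,f) via R1 from anc(d,d), blue(d,f)
round 2: derive anc(d,g) via R1 from anc(d,a), blue(a,g)
round 2: derive anc(e,f) via R1 from anc(e,d), blue(d,f)
round 2: derive anc(f,e) via R1 from anc(f,a), blue(a,e)
round 2: derive anc(f,g) via R1 from anc(f,a), blue(a,g)
round 2: derive anc(g,h) via R1 from anc(g,g), blue(g,h)
round 3: derive anc(d,h) via R1 from anc(d,g), blue(g,h)
round 3: derive anc(f,f) via R1 from anc(f,e), blue(e,f)
round 3: derive anc(f,h) via R1 from anc(f,g), blue(g,h)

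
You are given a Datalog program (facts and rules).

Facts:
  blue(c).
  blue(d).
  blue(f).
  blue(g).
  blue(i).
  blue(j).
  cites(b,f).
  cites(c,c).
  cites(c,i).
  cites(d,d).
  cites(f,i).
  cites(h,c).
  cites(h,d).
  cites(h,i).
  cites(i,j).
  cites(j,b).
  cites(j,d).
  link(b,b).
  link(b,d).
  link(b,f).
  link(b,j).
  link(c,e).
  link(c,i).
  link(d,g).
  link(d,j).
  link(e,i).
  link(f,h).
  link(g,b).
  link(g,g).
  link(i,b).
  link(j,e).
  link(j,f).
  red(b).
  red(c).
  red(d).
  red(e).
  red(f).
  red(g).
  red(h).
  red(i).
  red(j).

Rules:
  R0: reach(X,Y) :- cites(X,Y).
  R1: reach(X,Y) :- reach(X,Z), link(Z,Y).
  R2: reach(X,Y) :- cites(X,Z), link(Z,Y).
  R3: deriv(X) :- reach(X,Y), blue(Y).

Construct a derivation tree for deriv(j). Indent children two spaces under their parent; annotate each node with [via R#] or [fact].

deriv(j)  [via R3]
  reach(j,d)  [via R0]
    cites(j,d)  [fact]
  blue(d)  [fact]

round 1: derive reach(b,f) via R0 from cites(b,f)
round 1: derive reach(c,c) via R0 from cites(c,c)
round 1: derive reach(c,i) via R0 from cites(c,i)
round 1: derive reach(d,d) via R0 from cites(d,d)
round 1: derive reach(f,i) via R0 from cites(f,i)
round 1: derive reach(h,c) via R0 from cites(h,c)
round 1: derive reach(h,d) via R0 from cites(h,d)
round 1: derive reach(h,i) via R0 from cites(h,i)
round 1: derive reach(i,j) via R0 from cites(i,j)
round 1: derive reach(j,b) via R0 from cites(j,b)
round 1: derive reach(j,d) via R0 from cites(j,d)
round 1: derive reach(b,h) via R2 from cites(b,f), link(f,h)
round 1: derive reach(c,b) via R2 from cites(c,i), link(i,b)
round 1: derive reach(c,e) via R2 from cites(c,c), link(c,e)
round 1: derive reach(d,g) via R2 from cites(d,d), link(d,g)
round 1: derive reach(d,j) via R2 from cites(d,d), link(d,j)
round 1: derive reach(f,b) via R2 from cites(f,i), link(i,b)
round 1: derive reach(h,b) via R2 from cites(h,i), link(i,b)
round 1: derive reach(h,e) via R2 from cites(h,c), link(c,e)
round 1: derive reach(h,g) via R2 from cites(h,d), link(d,g)
round 1: derive reach(h,j) via R2 from cites(h,d), link(d,j)
round 1: derive reach(i,e) via R2 from cites(i,j), link(j,e)
round 1: derive reach(i,f) via R2 from cites(i,j), link(j,f)
round 1: derive reach(j,f) via R2 from cites(j,b), link(b,f)
round 1: derive reach(j,g) via R2 from cites(j,d), link(d,g)
round 1: derive reach(j,j) via R2 from cites(j,b), link(b,j)
round 2: derive reach(c,d) via R1 from reach(c,b), link(b,d)
round 2: derive reach(c,f) via R1 from reach(c,b), link(b,f)
round 2: derive reach(c,j) via R1 from reach(c,b), link(b,j)
round 2: derive reach(d,b) via R1 from reach(d,g), link(g,b)
round 2: derive reach(d,e) via R1 from reach(d,j), link(j,e)
round 2: derive reach(d,f) via R1 from reach(d,j), link(j,f)
round 2: derive reach(f,d) via R1 from reach(f,b), link(b,d)
round 2: derive reach(f,f) via R1 from reach(f,b), link(b,f)
round 2: derive reach(f,j) via R1 from reach(f,b), link(b,j)
round 2: derive reach(h,f) via R1 from reach(h,b), link(b,f)
round 2: derive reach(i,h) via R1 from reach(i,f), link(f,h)
round 2: derive reach(i,i) via R1 from reach(i,e), link(e,i)
round 2: derive reach(j,e) via R1 from reach(j,j), link(j,e)
round 2: derive reach(j,h) via R1 from reach(j,f), link(f,h)
round 2: derive deriv(b) via R3 from reach(b,f), blue(f)
round 2: derive deriv(c) via R3 from reach(c,c), blue(c)
round 2: derive deriv(d) via R3 from reach(d,d), blue(d)
round 2: derive deriv(f) via R3 from reach(f,i), blue(i)
round 2: derive deriv(h) via R3 from reach(h,c), blue(c)
round 2: derive deriv(i) via R3 from reach(i,f), blue(f)
round 2: derive deriv(j) via R3 from reach(j,d), blue(d)
round 3: derive reach(c,g) via R1 from reach(c,d), link(d,g)
round 3: derive reach(c,h) via R1 from reach(c,f), link(f,h)
round 3: derive reach(d,h) via R1 from reach(d,f), link(f,h)
round 3: derive reach(d,i) via R1 from reach(d,e), link(e,i)
round 3: derive reach(f,e) via R1 from reach(f,j), link(j,e)
round 3: derive reach(f,g) via R1 from reach(f,d), link(d,g)
round 3: derive reach(f,h) via R1 from reach(f,f), link(f,h)
round 3: derive reach(h,h) via R1 from reach(h,f), link(f,h)
round 3: derive reach(i,b) via R1 from reach(i,i), link(i,b)
round 3: derive reach(j,i) via R1 from reach(j,e), link(e,i)
round 4: derive reach(i,d) via R1 from reach(i,b), link(b,d)
round 5: derive reach(i,g) via R1 from reach(i,d), link(d,g)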